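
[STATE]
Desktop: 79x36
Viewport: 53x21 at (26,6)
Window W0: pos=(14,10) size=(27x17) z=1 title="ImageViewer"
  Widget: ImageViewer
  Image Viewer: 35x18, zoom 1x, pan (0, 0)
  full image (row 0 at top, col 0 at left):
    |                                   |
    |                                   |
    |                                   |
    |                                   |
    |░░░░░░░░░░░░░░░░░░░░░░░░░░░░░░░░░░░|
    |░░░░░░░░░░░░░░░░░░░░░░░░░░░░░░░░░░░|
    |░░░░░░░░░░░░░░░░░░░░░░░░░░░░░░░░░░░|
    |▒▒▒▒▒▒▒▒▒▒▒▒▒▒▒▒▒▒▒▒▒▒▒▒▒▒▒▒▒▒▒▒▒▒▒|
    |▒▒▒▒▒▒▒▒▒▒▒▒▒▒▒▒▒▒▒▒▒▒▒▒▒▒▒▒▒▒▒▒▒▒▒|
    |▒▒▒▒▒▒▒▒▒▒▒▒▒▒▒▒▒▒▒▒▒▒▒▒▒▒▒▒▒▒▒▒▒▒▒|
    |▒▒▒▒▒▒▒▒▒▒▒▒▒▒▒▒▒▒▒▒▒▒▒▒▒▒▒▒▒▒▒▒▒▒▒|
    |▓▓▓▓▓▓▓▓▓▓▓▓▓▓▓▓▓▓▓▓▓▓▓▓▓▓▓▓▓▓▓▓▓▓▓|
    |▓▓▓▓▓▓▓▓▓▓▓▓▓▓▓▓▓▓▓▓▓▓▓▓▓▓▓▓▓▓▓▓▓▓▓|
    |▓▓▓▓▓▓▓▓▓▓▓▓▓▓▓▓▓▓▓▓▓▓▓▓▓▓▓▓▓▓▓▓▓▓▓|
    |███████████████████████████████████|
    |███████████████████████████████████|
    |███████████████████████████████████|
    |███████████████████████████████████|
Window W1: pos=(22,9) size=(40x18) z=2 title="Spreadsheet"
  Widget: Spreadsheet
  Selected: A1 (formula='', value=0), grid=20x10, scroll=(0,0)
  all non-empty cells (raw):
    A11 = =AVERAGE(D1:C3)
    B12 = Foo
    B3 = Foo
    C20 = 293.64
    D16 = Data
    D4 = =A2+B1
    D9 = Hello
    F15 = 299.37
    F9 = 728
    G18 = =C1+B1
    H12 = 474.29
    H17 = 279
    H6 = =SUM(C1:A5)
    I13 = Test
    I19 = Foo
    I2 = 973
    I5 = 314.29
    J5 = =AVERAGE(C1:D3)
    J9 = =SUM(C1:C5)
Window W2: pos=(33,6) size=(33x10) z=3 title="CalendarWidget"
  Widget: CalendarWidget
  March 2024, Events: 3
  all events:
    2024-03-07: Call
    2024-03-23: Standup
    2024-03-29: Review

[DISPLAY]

       ┏━━━━━━━━━━━━━━━━━━━━━━━━━━━━━━━┓             
       ┃ CalendarWidget                ┃             
       ┠───────────────────────────────┨             
━━━━━━━┃           March 2024          ┃             
readshe┃Mo Tu We Th Fr Sa Su           ┃             
───────┃             1  2  3           ┃             
       ┃ 4  5  6  7*  8  9 10          ┃             
    A  ┃11 12 13 14 15 16 17           ┃             
-------┃18 19 20 21 22 23* 24          ┃             
      [┗━━━━━━━━━━━━━━━━━━━━━━━━━━━━━━━┛             
        0       0       0       0  ┃                 
        0Foo            0       0  ┃                 
        0       0       0       0  ┃                 
        0       0       0       0  ┃                 
        0       0       0       0  ┃                 
        0       0       0       0  ┃                 
        0       0       0       0  ┃                 
        0       0       0Hello     ┃                 
        0       0       0       0  ┃                 
        0       0       0       0  ┃                 
━━━━━━━━━━━━━━━━━━━━━━━━━━━━━━━━━━━┛                 


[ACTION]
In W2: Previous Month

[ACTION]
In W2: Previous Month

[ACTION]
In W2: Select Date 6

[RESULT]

       ┏━━━━━━━━━━━━━━━━━━━━━━━━━━━━━━━┓             
       ┃ CalendarWidget                ┃             
       ┠───────────────────────────────┨             
━━━━━━━┃          January 2024         ┃             
readshe┃Mo Tu We Th Fr Sa Su           ┃             
───────┃ 1  2  3  4  5 [ 6]  7         ┃             
       ┃ 8  9 10 11 12 13 14           ┃             
    A  ┃15 16 17 18 19 20 21           ┃             
-------┃22 23 24 25 26 27 28           ┃             
      [┗━━━━━━━━━━━━━━━━━━━━━━━━━━━━━━━┛             
        0       0       0       0  ┃                 
        0Foo            0       0  ┃                 
        0       0       0       0  ┃                 
        0       0       0       0  ┃                 
        0       0       0       0  ┃                 
        0       0       0       0  ┃                 
        0       0       0       0  ┃                 
        0       0       0Hello     ┃                 
        0       0       0       0  ┃                 
        0       0       0       0  ┃                 
━━━━━━━━━━━━━━━━━━━━━━━━━━━━━━━━━━━┛                 


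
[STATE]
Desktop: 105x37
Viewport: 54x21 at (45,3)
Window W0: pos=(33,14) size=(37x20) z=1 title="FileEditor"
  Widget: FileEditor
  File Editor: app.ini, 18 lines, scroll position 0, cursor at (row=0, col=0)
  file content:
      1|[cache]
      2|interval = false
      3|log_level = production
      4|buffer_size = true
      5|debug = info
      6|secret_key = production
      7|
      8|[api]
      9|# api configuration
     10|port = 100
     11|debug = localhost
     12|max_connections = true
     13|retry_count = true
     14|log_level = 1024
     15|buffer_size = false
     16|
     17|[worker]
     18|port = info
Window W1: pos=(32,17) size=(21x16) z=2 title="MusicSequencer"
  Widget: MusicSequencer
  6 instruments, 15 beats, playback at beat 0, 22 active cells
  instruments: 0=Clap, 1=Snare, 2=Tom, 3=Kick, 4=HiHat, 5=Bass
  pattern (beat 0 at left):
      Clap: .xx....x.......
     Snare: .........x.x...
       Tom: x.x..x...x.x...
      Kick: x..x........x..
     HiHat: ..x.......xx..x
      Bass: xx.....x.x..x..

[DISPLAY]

                                                      
                                                      
                                                      
                                                      
                                                      
                                                      
                                                      
                                                      
                                                      
                                                      
                                                      
━━━━━━━━━━━━━━━━━━━━━━━━┓                             
                        ┃                             
────────────────────────┨                             
━━━━━━━┓               ▲┃                             
cer    ┃               █┃                             
───────┨ion            ░┃                             
6789012┃               ░┃                             
·█·····┃               ░┃                             
···█·█·┃tion           ░┃                             
···█·█·┃               ░┃                             


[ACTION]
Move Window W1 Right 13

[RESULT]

                                                      
                                                      
                                                      
                                                      
                                                      
                                                      
                                                      
                                                      
                                                      
                                                      
                                                      
━━━━━━━━━━━━━━━━━━━━━━━━┓                             
                        ┃                             
────────────────────────┨                             
┏━━━━━━━━━━━━━━━━━━━┓  ▲┃                             
┃ MusicSequencer    ┃  █┃                             
┠───────────────────┨  ░┃                             
┃      ▼123456789012┃  ░┃                             
┃  Clap·██····█·····┃  ░┃                             
┃ Snare·········█·█·┃  ░┃                             
┃   Tom█·█··█···█·█·┃  ░┃                             


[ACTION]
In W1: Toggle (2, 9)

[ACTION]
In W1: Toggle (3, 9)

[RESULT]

                                                      
                                                      
                                                      
                                                      
                                                      
                                                      
                                                      
                                                      
                                                      
                                                      
                                                      
━━━━━━━━━━━━━━━━━━━━━━━━┓                             
                        ┃                             
────────────────────────┨                             
┏━━━━━━━━━━━━━━━━━━━┓  ▲┃                             
┃ MusicSequencer    ┃  █┃                             
┠───────────────────┨  ░┃                             
┃      ▼123456789012┃  ░┃                             
┃  Clap·██····█·····┃  ░┃                             
┃ Snare·········█·█·┃  ░┃                             
┃   Tom█·█··█·····█·┃  ░┃                             


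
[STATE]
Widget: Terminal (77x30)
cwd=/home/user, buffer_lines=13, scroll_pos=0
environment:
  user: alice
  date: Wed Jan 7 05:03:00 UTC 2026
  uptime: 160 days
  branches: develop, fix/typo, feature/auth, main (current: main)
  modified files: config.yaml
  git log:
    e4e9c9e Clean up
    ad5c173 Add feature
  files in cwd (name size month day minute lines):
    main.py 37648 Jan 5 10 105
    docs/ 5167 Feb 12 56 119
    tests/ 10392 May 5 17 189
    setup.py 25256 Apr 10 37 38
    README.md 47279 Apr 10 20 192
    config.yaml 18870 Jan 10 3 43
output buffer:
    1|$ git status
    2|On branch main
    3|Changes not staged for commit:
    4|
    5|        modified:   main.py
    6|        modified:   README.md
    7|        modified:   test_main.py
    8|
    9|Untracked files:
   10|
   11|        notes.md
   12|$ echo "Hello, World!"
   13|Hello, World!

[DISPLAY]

$ git status                                                                 
On branch main                                                               
Changes not staged for commit:                                               
                                                                             
        modified:   main.py                                                  
        modified:   README.md                                                
        modified:   test_main.py                                             
                                                                             
Untracked files:                                                             
                                                                             
        notes.md                                                             
$ echo "Hello, World!"                                                       
Hello, World!                                                                
$ █                                                                          
                                                                             
                                                                             
                                                                             
                                                                             
                                                                             
                                                                             
                                                                             
                                                                             
                                                                             
                                                                             
                                                                             
                                                                             
                                                                             
                                                                             
                                                                             
                                                                             


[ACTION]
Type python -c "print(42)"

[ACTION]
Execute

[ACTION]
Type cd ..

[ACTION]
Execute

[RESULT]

$ git status                                                                 
On branch main                                                               
Changes not staged for commit:                                               
                                                                             
        modified:   main.py                                                  
        modified:   README.md                                                
        modified:   test_main.py                                             
                                                                             
Untracked files:                                                             
                                                                             
        notes.md                                                             
$ echo "Hello, World!"                                                       
Hello, World!                                                                
$ python -c "print(42)"                                                      
42                                                                           
$ cd ..                                                                      
                                                                             
$ █                                                                          
                                                                             
                                                                             
                                                                             
                                                                             
                                                                             
                                                                             
                                                                             
                                                                             
                                                                             
                                                                             
                                                                             
                                                                             


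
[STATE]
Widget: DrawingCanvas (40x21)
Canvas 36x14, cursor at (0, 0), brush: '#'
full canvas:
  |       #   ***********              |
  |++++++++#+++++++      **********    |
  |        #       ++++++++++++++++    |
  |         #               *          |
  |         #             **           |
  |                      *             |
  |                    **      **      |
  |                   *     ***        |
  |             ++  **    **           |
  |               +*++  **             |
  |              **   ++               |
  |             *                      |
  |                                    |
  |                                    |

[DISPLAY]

+      #   ***********                  
++++++++#+++++++      **********        
        #       ++++++++++++++++        
         #               *              
         #             **               
                      *                 
                    **      **          
                   *     ***            
             ++  **    **               
               +*++  **                 
              **   ++                   
             *                          
                                        
                                        
                                        
                                        
                                        
                                        
                                        
                                        
                                        


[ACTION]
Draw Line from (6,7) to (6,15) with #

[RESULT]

+      #   ***********                  
++++++++#+++++++      **********        
        #       ++++++++++++++++        
         #               *              
         #             **               
                      *                 
       #########    **      **          
                   *     ***            
             ++  **    **               
               +*++  **                 
              **   ++                   
             *                          
                                        
                                        
                                        
                                        
                                        
                                        
                                        
                                        
                                        


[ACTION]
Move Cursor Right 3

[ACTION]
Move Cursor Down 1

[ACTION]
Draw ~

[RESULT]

       #   ***********                  
+++~++++#+++++++      **********        
        #       ++++++++++++++++        
         #               *              
         #             **               
                      *                 
       #########    **      **          
                   *     ***            
             ++  **    **               
               +*++  **                 
              **   ++                   
             *                          
                                        
                                        
                                        
                                        
                                        
                                        
                                        
                                        
                                        


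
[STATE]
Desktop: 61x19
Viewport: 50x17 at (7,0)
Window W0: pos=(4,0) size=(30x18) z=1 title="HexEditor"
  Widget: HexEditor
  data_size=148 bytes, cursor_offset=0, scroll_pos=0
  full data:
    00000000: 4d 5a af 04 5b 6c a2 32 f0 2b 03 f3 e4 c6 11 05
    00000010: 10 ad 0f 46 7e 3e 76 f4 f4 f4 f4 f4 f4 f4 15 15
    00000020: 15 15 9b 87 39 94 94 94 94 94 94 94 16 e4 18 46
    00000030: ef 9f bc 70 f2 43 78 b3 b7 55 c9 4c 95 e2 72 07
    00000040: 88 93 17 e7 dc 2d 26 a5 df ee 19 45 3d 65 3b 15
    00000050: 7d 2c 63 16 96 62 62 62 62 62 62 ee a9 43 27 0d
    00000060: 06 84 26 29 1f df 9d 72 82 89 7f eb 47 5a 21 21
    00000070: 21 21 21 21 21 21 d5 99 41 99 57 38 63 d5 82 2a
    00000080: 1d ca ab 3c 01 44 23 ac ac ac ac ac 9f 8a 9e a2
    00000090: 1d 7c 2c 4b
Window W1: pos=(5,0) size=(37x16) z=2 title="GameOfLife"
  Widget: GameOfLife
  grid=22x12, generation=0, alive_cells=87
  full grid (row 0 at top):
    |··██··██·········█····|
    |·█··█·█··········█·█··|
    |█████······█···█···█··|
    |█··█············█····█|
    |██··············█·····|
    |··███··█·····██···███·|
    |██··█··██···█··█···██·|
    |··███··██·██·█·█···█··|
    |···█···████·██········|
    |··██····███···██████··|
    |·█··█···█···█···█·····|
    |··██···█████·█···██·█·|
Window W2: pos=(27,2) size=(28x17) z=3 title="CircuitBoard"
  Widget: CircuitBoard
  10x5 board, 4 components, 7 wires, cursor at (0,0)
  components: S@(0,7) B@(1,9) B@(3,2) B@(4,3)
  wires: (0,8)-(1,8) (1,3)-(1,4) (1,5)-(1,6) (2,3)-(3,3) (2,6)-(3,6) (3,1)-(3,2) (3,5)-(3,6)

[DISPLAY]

━━━━━━━━━━━━━━━━━━━━━━━━━━━━━━━━━━┓               
GameOfLife                        ┃               
────────────────────┏━━━━━━━━━━━━━━━━━━━━━━━━━━┓  
en: 0               ┃ CircuitBoard             ┃  
·██··██·········█···┠──────────────────────────┨  
█··█·█··········█·█·┃   0 1 2 3 4 5 6 7 8 9    ┃  
████······█···█···█·┃0  [.]                    ┃  
··█············█····┃                          ┃  
█··············█····┃1               · ─ ·   · ┃  
·███··█·····██···███┃                          ┃  
█··█··██···█··█···██┃2               ·         ┃  
·███··██·██·█·█···█·┃                │         ┃  
··█···████·██·······┃3       · ─ B   ·       · ┃  
·██····███···██████·┃                          ┃  
█··█···█···█···█····┃4               B         ┃  
━━━━━━━━━━━━━━━━━━━━┃Cursor: (0,0)             ┃  
                    ┃                          ┃  


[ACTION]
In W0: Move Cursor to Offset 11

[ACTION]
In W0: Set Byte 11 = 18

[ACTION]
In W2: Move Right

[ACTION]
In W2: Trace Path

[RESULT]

━━━━━━━━━━━━━━━━━━━━━━━━━━━━━━━━━━┓               
GameOfLife                        ┃               
────────────────────┏━━━━━━━━━━━━━━━━━━━━━━━━━━┓  
en: 0               ┃ CircuitBoard             ┃  
·██··██·········█···┠──────────────────────────┨  
█··█·█··········█·█·┃   0 1 2 3 4 5 6 7 8 9    ┃  
████······█···█···█·┃0      [.]                ┃  
··█············█····┃                          ┃  
█··············█····┃1               · ─ ·   · ┃  
·███··█·····██···███┃                          ┃  
█··█··██···█··█···██┃2               ·         ┃  
·███··██·██·█·█···█·┃                │         ┃  
··█···████·██·······┃3       · ─ B   ·       · ┃  
·██····███···██████·┃                          ┃  
█··█···█···█···█····┃4               B         ┃  
━━━━━━━━━━━━━━━━━━━━┃Cursor: (0,1)  Trace: No c┃  
                    ┃                          ┃  


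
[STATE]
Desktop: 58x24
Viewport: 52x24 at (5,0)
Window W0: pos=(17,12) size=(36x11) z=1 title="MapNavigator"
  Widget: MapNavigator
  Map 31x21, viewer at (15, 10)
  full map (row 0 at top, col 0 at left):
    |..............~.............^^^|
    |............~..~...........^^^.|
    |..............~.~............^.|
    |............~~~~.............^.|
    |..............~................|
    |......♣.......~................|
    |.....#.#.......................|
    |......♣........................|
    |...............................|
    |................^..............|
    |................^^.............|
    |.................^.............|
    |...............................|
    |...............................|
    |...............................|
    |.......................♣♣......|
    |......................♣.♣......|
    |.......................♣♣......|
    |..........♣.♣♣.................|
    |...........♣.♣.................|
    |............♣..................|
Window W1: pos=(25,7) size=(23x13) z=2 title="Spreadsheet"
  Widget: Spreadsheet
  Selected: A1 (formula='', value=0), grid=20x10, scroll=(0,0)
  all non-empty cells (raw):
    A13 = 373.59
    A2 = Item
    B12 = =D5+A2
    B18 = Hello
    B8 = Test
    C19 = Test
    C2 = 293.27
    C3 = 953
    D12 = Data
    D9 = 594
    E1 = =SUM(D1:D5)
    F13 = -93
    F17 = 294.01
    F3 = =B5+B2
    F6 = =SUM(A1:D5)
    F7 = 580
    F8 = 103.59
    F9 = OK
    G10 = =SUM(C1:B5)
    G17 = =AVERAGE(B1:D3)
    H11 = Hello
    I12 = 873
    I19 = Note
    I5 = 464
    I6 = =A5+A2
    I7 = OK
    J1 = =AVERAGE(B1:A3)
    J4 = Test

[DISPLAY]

                                                    
                                                    
                                                    
                                                    
                                                    
                                                    
                                                    
                    ┏━━━━━━━━━━━━━━━━━━━━━┓         
                    ┃ Spreadsheet         ┃         
                    ┠─────────────────────┨         
                    ┃A1:                  ┃         
                    ┃       A       B     ┃         
            ┏━━━━━━━┃---------------------┃━━━━┓    
            ┃ MapNav┃  1      [0]       0 ┃    ┃    
            ┠───────┃  2 Item           0 ┃────┨    
            ┃  .....┃  3        0       0 ┃... ┃    
            ┃  .....┃  4        0       0 ┃... ┃    
            ┃  .....┃  5        0       0 ┃... ┃    
            ┃  .....┃  6        0       0 ┃... ┃    
            ┃  .....┗━━━━━━━━━━━━━━━━━━━━━┛... ┃    
            ┃  ............................... ┃    
            ┃  ............................... ┃    
            ┗━━━━━━━━━━━━━━━━━━━━━━━━━━━━━━━━━━┛    
                                                    


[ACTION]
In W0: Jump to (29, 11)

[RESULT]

                                                    
                                                    
                                                    
                                                    
                                                    
                                                    
                                                    
                    ┏━━━━━━━━━━━━━━━━━━━━━┓         
                    ┃ Spreadsheet         ┃         
                    ┠─────────────────────┨         
                    ┃A1:                  ┃         
                    ┃       A       B     ┃         
            ┏━━━━━━━┃---------------------┃━━━━┓    
            ┃ MapNav┃  1      [0]       0 ┃    ┃    
            ┠───────┃  2 Item           0 ┃────┨    
            ┃.......┃  3        0       0 ┃    ┃    
            ┃....^..┃  4        0       0 ┃    ┃    
            ┃....^^.┃  5        0       0 ┃    ┃    
            ┃.....^.┃  6        0       0 ┃    ┃    
            ┃.......┗━━━━━━━━━━━━━━━━━━━━━┛    ┃    
            ┃...................               ┃    
            ┃...................               ┃    
            ┗━━━━━━━━━━━━━━━━━━━━━━━━━━━━━━━━━━┛    
                                                    


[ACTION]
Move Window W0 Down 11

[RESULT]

                                                    
                                                    
                                                    
                                                    
                                                    
                                                    
                                                    
                    ┏━━━━━━━━━━━━━━━━━━━━━┓         
                    ┃ Spreadsheet         ┃         
                    ┠─────────────────────┨         
                    ┃A1:                  ┃         
                    ┃       A       B     ┃         
                    ┃---------------------┃         
            ┏━━━━━━━┃  1      [0]       0 ┃━━━━┓    
            ┃ MapNav┃  2 Item           0 ┃    ┃    
            ┠───────┃  3        0       0 ┃────┨    
            ┃.......┃  4        0       0 ┃    ┃    
            ┃....^..┃  5        0       0 ┃    ┃    
            ┃....^^.┃  6        0       0 ┃    ┃    
            ┃.....^.┗━━━━━━━━━━━━━━━━━━━━━┛    ┃    
            ┃...................               ┃    
            ┃...................               ┃    
            ┃...................               ┃    
            ┗━━━━━━━━━━━━━━━━━━━━━━━━━━━━━━━━━━┛    


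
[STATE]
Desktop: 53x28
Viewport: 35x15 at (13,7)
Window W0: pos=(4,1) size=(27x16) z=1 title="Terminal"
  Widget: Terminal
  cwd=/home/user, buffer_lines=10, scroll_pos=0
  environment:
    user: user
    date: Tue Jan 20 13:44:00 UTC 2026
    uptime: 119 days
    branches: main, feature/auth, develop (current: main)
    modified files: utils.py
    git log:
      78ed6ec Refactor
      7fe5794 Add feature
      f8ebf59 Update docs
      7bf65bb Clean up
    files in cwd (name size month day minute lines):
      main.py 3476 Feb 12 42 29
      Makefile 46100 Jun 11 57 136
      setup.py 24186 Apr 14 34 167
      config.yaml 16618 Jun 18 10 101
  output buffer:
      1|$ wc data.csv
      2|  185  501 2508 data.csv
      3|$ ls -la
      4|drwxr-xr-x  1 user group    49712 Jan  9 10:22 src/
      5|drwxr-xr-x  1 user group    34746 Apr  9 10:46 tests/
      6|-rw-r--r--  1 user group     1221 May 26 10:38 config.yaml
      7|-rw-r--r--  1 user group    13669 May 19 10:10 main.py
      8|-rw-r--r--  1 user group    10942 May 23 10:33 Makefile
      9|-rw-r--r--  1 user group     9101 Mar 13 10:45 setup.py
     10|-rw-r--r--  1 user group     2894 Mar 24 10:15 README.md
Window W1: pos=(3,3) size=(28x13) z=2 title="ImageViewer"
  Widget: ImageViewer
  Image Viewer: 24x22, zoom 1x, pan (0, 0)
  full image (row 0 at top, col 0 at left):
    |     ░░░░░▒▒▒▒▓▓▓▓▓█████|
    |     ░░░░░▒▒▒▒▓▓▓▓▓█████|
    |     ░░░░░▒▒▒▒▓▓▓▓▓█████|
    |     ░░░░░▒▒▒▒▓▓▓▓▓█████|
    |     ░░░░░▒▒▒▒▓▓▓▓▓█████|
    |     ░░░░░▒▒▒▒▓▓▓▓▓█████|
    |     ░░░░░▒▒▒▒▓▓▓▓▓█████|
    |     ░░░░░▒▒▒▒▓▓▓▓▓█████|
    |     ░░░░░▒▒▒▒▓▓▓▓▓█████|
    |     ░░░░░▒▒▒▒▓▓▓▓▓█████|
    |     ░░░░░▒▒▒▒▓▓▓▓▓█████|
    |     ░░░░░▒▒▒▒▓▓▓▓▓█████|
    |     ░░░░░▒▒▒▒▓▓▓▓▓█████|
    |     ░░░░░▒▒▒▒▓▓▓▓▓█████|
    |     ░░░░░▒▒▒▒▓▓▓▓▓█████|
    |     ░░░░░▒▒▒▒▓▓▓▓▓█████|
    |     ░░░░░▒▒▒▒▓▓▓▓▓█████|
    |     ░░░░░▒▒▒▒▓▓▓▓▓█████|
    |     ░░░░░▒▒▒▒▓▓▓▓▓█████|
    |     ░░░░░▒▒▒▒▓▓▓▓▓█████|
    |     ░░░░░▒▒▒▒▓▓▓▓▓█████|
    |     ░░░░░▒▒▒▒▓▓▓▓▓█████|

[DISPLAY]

░▒▒▒▒▓▓▓▓▓█████  ┃                 
░▒▒▒▒▓▓▓▓▓█████  ┃                 
░▒▒▒▒▓▓▓▓▓█████  ┃                 
░▒▒▒▒▓▓▓▓▓█████  ┃                 
░▒▒▒▒▓▓▓▓▓█████  ┃                 
░▒▒▒▒▓▓▓▓▓█████  ┃                 
░▒▒▒▒▓▓▓▓▓█████  ┃                 
░▒▒▒▒▓▓▓▓▓█████  ┃                 
━━━━━━━━━━━━━━━━━┛                 
━━━━━━━━━━━━━━━━━┛                 
                                   
                                   
                                   
                                   
                                   


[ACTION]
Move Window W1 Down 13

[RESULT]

-x  1 user group ┃                 
-x  1 user group ┃                 
--  1 user group ┃                 
--  1 user group ┃                 
--  1 user group ┃                 
--  1 user group ┃                 
--  1 user group ┃                 
                 ┃                 
━━━━━━━━━━━━━━━━━┓                 
wer              ┃                 
─────────────────┨                 
░▒▒▒▒▓▓▓▓▓█████  ┃                 
░▒▒▒▒▓▓▓▓▓█████  ┃                 
░▒▒▒▒▓▓▓▓▓█████  ┃                 
░▒▒▒▒▓▓▓▓▓█████  ┃                 


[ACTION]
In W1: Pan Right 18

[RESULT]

-x  1 user group ┃                 
-x  1 user group ┃                 
--  1 user group ┃                 
--  1 user group ┃                 
--  1 user group ┃                 
--  1 user group ┃                 
--  1 user group ┃                 
                 ┃                 
━━━━━━━━━━━━━━━━━┓                 
wer              ┃                 
─────────────────┨                 
                 ┃                 
                 ┃                 
                 ┃                 
                 ┃                 


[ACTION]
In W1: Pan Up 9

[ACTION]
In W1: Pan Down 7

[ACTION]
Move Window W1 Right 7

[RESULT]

-x  1 user group ┃                 
-x  1 user group ┃                 
--  1 user group ┃                 
--  1 user group ┃                 
--  1 user group ┃                 
--  1 user group ┃                 
--  1 user group ┃                 
                 ┃                 
━━━━━━━━━━━━━━━━━━━━━━━━┓          
mageViewer              ┃          
────────────────────────┨          
████                    ┃          
████                    ┃          
████                    ┃          
████                    ┃          


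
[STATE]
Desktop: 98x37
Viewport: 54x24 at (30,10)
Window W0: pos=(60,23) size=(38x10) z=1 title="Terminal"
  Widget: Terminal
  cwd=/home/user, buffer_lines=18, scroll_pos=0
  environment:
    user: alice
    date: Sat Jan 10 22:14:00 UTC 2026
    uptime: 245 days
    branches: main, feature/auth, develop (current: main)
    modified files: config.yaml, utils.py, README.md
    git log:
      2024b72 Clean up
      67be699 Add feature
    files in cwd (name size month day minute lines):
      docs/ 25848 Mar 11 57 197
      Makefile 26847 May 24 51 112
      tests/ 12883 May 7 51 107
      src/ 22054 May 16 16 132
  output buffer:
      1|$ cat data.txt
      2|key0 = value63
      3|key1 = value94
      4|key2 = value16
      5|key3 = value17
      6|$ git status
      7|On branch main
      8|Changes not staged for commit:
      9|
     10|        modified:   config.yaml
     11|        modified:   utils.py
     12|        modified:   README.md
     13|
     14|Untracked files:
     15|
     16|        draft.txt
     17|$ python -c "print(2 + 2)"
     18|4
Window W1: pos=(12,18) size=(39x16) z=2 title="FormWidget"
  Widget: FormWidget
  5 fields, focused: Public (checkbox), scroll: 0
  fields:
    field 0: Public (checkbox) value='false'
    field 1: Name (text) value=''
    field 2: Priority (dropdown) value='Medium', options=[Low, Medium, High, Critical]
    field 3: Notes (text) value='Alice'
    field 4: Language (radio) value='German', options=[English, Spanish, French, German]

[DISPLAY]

                                                      
                                                      
                                                      
                                                      
                                                      
                                                      
                                                      
                                                      
━━━━━━━━━━━━━━━━━━━━┓                                 
                    ┃                                 
────────────────────┨                                 
                    ┃                                 
                   ]┃                                 
dium              ▼]┃         ┏━━━━━━━━━━━━━━━━━━━━━━━
ice                ]┃         ┃ Terminal              
 English  ( ) Spanis┃         ┠───────────────────────
                    ┃         ┃$ cat data.txt         
                    ┃         ┃key0 = value63         
                    ┃         ┃key1 = value94         
                    ┃         ┃key2 = value16         
                    ┃         ┃key3 = value17         
                    ┃         ┃$ git status           
                    ┃         ┗━━━━━━━━━━━━━━━━━━━━━━━
━━━━━━━━━━━━━━━━━━━━┛                                 


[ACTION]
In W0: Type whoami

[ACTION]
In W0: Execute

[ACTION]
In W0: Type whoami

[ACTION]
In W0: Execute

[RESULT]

                                                      
                                                      
                                                      
                                                      
                                                      
                                                      
                                                      
                                                      
━━━━━━━━━━━━━━━━━━━━┓                                 
                    ┃                                 
────────────────────┨                                 
                    ┃                                 
                   ]┃                                 
dium              ▼]┃         ┏━━━━━━━━━━━━━━━━━━━━━━━
ice                ]┃         ┃ Terminal              
 English  ( ) Spanis┃         ┠───────────────────────
                    ┃         ┃4                      
                    ┃         ┃$ whoami               
                    ┃         ┃alice                  
                    ┃         ┃$ whoami               
                    ┃         ┃alice                  
                    ┃         ┃$ █                    
                    ┃         ┗━━━━━━━━━━━━━━━━━━━━━━━
━━━━━━━━━━━━━━━━━━━━┛                                 
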